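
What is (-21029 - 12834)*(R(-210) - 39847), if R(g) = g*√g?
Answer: 1349338961 + 7111230*I*√210 ≈ 1.3493e+9 + 1.0305e+8*I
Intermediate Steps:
R(g) = g^(3/2)
(-21029 - 12834)*(R(-210) - 39847) = (-21029 - 12834)*((-210)^(3/2) - 39847) = -33863*(-210*I*√210 - 39847) = -33863*(-39847 - 210*I*√210) = 1349338961 + 7111230*I*√210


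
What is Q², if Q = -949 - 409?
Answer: 1844164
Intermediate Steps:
Q = -1358
Q² = (-1358)² = 1844164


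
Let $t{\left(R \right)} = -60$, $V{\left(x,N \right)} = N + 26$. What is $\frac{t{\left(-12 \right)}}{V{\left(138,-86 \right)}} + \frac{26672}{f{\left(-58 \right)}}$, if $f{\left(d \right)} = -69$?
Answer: $- \frac{26603}{69} \approx -385.55$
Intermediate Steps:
$V{\left(x,N \right)} = 26 + N$
$\frac{t{\left(-12 \right)}}{V{\left(138,-86 \right)}} + \frac{26672}{f{\left(-58 \right)}} = - \frac{60}{26 - 86} + \frac{26672}{-69} = - \frac{60}{-60} + 26672 \left(- \frac{1}{69}\right) = \left(-60\right) \left(- \frac{1}{60}\right) - \frac{26672}{69} = 1 - \frac{26672}{69} = - \frac{26603}{69}$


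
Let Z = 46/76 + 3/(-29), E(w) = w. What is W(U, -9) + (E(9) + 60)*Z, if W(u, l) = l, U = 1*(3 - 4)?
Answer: 28239/1102 ≈ 25.625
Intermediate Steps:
U = -1 (U = 1*(-1) = -1)
Z = 553/1102 (Z = 46*(1/76) + 3*(-1/29) = 23/38 - 3/29 = 553/1102 ≈ 0.50181)
W(U, -9) + (E(9) + 60)*Z = -9 + (9 + 60)*(553/1102) = -9 + 69*(553/1102) = -9 + 38157/1102 = 28239/1102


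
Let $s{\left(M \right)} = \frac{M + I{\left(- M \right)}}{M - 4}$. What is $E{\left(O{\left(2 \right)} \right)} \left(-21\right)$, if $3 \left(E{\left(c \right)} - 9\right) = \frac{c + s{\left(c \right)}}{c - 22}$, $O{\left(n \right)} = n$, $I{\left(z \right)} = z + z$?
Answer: $- \frac{3759}{20} \approx -187.95$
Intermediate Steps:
$I{\left(z \right)} = 2 z$
$s{\left(M \right)} = - \frac{M}{-4 + M}$ ($s{\left(M \right)} = \frac{M + 2 \left(- M\right)}{M - 4} = \frac{M - 2 M}{-4 + M} = \frac{\left(-1\right) M}{-4 + M} = - \frac{M}{-4 + M}$)
$E{\left(c \right)} = 9 + \frac{c - \frac{c}{-4 + c}}{3 \left(-22 + c\right)}$ ($E{\left(c \right)} = 9 + \frac{\left(c - \frac{c}{-4 + c}\right) \frac{1}{c - 22}}{3} = 9 + \frac{\left(c - \frac{c}{-4 + c}\right) \frac{1}{-22 + c}}{3} = 9 + \frac{\frac{1}{-22 + c} \left(c - \frac{c}{-4 + c}\right)}{3} = 9 + \frac{c - \frac{c}{-4 + c}}{3 \left(-22 + c\right)}$)
$E{\left(O{\left(2 \right)} \right)} \left(-21\right) = \frac{\left(-1\right) 2 + 2 \left(-297 + 14 \cdot 2\right) \left(-4 + 2\right)}{3 \left(-22 + 2\right) \left(-4 + 2\right)} \left(-21\right) = \frac{-2 + 2 \left(-297 + 28\right) \left(-2\right)}{3 \left(-20\right) \left(-2\right)} \left(-21\right) = \frac{1}{3} \left(- \frac{1}{20}\right) \left(- \frac{1}{2}\right) \left(-2 + 2 \left(-269\right) \left(-2\right)\right) \left(-21\right) = \frac{1}{3} \left(- \frac{1}{20}\right) \left(- \frac{1}{2}\right) \left(-2 + 1076\right) \left(-21\right) = \frac{1}{3} \left(- \frac{1}{20}\right) \left(- \frac{1}{2}\right) 1074 \left(-21\right) = \frac{179}{20} \left(-21\right) = - \frac{3759}{20}$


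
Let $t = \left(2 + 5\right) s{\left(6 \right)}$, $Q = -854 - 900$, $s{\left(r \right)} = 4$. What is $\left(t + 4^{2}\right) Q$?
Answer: $-77176$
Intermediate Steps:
$Q = -1754$ ($Q = -854 - 900 = -1754$)
$t = 28$ ($t = \left(2 + 5\right) 4 = 7 \cdot 4 = 28$)
$\left(t + 4^{2}\right) Q = \left(28 + 4^{2}\right) \left(-1754\right) = \left(28 + 16\right) \left(-1754\right) = 44 \left(-1754\right) = -77176$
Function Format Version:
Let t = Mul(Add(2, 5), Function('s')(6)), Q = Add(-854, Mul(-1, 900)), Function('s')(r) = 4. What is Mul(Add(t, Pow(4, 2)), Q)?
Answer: -77176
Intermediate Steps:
Q = -1754 (Q = Add(-854, -900) = -1754)
t = 28 (t = Mul(Add(2, 5), 4) = Mul(7, 4) = 28)
Mul(Add(t, Pow(4, 2)), Q) = Mul(Add(28, Pow(4, 2)), -1754) = Mul(Add(28, 16), -1754) = Mul(44, -1754) = -77176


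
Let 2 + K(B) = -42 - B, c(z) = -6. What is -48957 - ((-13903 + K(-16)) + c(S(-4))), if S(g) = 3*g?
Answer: -35020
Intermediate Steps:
K(B) = -44 - B (K(B) = -2 + (-42 - B) = -44 - B)
-48957 - ((-13903 + K(-16)) + c(S(-4))) = -48957 - ((-13903 + (-44 - 1*(-16))) - 6) = -48957 - ((-13903 + (-44 + 16)) - 6) = -48957 - ((-13903 - 28) - 6) = -48957 - (-13931 - 6) = -48957 - 1*(-13937) = -48957 + 13937 = -35020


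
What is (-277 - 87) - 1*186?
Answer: -550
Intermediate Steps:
(-277 - 87) - 1*186 = -364 - 186 = -550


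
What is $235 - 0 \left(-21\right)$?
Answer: $235$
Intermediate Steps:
$235 - 0 \left(-21\right) = 235 - 0 = 235 + 0 = 235$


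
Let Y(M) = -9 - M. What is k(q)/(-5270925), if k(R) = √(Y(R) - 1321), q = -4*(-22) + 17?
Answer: -I*√1435/5270925 ≈ -7.1869e-6*I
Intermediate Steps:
q = 105 (q = 88 + 17 = 105)
k(R) = √(-1330 - R) (k(R) = √((-9 - R) - 1321) = √(-1330 - R))
k(q)/(-5270925) = √(-1330 - 1*105)/(-5270925) = √(-1330 - 105)*(-1/5270925) = √(-1435)*(-1/5270925) = (I*√1435)*(-1/5270925) = -I*√1435/5270925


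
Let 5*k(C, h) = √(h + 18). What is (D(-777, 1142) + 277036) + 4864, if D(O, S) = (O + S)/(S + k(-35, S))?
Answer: 919077920675/3260294 - 365*√290/3260294 ≈ 2.8190e+5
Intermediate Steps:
k(C, h) = √(18 + h)/5 (k(C, h) = √(h + 18)/5 = √(18 + h)/5)
D(O, S) = (O + S)/(S + √(18 + S)/5)
(D(-777, 1142) + 277036) + 4864 = (5*(-777 + 1142)/(√(18 + 1142) + 5*1142) + 277036) + 4864 = (5*365/(√1160 + 5710) + 277036) + 4864 = (5*365/(2*√290 + 5710) + 277036) + 4864 = (5*365/(5710 + 2*√290) + 277036) + 4864 = (1825/(5710 + 2*√290) + 277036) + 4864 = (277036 + 1825/(5710 + 2*√290)) + 4864 = 281900 + 1825/(5710 + 2*√290)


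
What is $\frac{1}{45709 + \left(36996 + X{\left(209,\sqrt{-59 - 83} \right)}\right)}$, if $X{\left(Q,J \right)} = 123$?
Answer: $\frac{1}{82828} \approx 1.2073 \cdot 10^{-5}$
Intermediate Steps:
$\frac{1}{45709 + \left(36996 + X{\left(209,\sqrt{-59 - 83} \right)}\right)} = \frac{1}{45709 + \left(36996 + 123\right)} = \frac{1}{45709 + 37119} = \frac{1}{82828}$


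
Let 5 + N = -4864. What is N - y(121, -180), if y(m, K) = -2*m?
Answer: -4627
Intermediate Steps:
N = -4869 (N = -5 - 4864 = -4869)
N - y(121, -180) = -4869 - (-2)*121 = -4869 - 1*(-242) = -4869 + 242 = -4627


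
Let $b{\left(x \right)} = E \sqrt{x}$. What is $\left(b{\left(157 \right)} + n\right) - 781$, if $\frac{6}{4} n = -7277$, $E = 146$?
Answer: $- \frac{16897}{3} + 146 \sqrt{157} \approx -3803.0$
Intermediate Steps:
$n = - \frac{14554}{3}$ ($n = \frac{2}{3} \left(-7277\right) = - \frac{14554}{3} \approx -4851.3$)
$b{\left(x \right)} = 146 \sqrt{x}$
$\left(b{\left(157 \right)} + n\right) - 781 = \left(146 \sqrt{157} - \frac{14554}{3}\right) - 781 = \left(- \frac{14554}{3} + 146 \sqrt{157}\right) - 781 = - \frac{16897}{3} + 146 \sqrt{157}$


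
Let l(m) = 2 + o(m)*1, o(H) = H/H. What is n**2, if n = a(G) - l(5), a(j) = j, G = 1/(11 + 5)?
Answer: 2209/256 ≈ 8.6289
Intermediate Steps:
o(H) = 1
G = 1/16 ≈ 0.062500
l(m) = 3 (l(m) = 2 + 1*1 = 2 + 1 = 3)
n = -47/16 (n = 1/16 - 1*3 = 1/16 - 3 = -47/16 ≈ -2.9375)
n**2 = (-47/16)**2 = 2209/256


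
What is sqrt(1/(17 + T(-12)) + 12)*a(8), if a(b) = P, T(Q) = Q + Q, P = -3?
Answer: -3*sqrt(581)/7 ≈ -10.330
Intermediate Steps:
T(Q) = 2*Q
a(b) = -3
sqrt(1/(17 + T(-12)) + 12)*a(8) = sqrt(1/(17 + 2*(-12)) + 12)*(-3) = sqrt(1/(17 - 24) + 12)*(-3) = sqrt(1/(-7) + 12)*(-3) = sqrt(-1/7 + 12)*(-3) = sqrt(83/7)*(-3) = (sqrt(581)/7)*(-3) = -3*sqrt(581)/7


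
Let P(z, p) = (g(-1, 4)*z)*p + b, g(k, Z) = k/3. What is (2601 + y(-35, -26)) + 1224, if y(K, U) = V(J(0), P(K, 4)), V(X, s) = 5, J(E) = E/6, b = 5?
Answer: 3830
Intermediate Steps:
g(k, Z) = k/3 (g(k, Z) = k*(⅓) = k/3)
P(z, p) = 5 - p*z/3 (P(z, p) = (((⅓)*(-1))*z)*p + 5 = (-z/3)*p + 5 = -p*z/3 + 5 = 5 - p*z/3)
J(E) = E/6 (J(E) = E*(⅙) = E/6)
y(K, U) = 5
(2601 + y(-35, -26)) + 1224 = (2601 + 5) + 1224 = 2606 + 1224 = 3830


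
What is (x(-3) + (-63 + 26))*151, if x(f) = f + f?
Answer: -6493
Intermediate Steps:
x(f) = 2*f
(x(-3) + (-63 + 26))*151 = (2*(-3) + (-63 + 26))*151 = (-6 - 37)*151 = -43*151 = -6493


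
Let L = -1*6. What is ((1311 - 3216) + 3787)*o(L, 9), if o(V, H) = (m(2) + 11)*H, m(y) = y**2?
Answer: 254070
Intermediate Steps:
L = -6
o(V, H) = 15*H (o(V, H) = (2**2 + 11)*H = (4 + 11)*H = 15*H)
((1311 - 3216) + 3787)*o(L, 9) = ((1311 - 3216) + 3787)*(15*9) = (-1905 + 3787)*135 = 1882*135 = 254070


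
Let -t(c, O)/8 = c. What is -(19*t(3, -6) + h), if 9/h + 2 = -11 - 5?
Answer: 913/2 ≈ 456.50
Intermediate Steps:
t(c, O) = -8*c
h = -½ (h = 9/(-2 + (-11 - 5)) = 9/(-2 - 16) = 9/(-18) = 9*(-1/18) = -½ ≈ -0.50000)
-(19*t(3, -6) + h) = -(19*(-8*3) - ½) = -(19*(-24) - ½) = -(-456 - ½) = -1*(-913/2) = 913/2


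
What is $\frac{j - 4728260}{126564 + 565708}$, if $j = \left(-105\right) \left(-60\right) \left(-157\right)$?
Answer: $- \frac{357335}{43267} \approx -8.2588$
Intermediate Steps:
$j = -989100$ ($j = 6300 \left(-157\right) = -989100$)
$\frac{j - 4728260}{126564 + 565708} = \frac{-989100 - 4728260}{126564 + 565708} = - \frac{5717360}{692272} = \left(-5717360\right) \frac{1}{692272} = - \frac{357335}{43267}$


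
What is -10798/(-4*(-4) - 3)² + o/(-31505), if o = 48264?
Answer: -348347606/5324345 ≈ -65.425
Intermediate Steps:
-10798/(-4*(-4) - 3)² + o/(-31505) = -10798/(-4*(-4) - 3)² + 48264/(-31505) = -10798/(16 - 3)² + 48264*(-1/31505) = -10798/(13²) - 48264/31505 = -10798/169 - 48264/31505 = -348347606/5324345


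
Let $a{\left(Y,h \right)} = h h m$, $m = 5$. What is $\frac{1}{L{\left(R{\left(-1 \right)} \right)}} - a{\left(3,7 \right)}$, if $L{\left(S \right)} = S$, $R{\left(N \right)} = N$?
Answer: $-246$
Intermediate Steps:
$a{\left(Y,h \right)} = 5 h^{2}$ ($a{\left(Y,h \right)} = h h 5 = h^{2} \cdot 5 = 5 h^{2}$)
$\frac{1}{L{\left(R{\left(-1 \right)} \right)}} - a{\left(3,7 \right)} = \frac{1}{-1} - 5 \cdot 7^{2} = -1 - 5 \cdot 49 = -1 - 245 = -246$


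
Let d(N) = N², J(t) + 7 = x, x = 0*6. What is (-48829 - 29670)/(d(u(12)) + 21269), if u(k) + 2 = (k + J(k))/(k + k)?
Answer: -45215424/12252793 ≈ -3.6902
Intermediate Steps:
x = 0
J(t) = -7 (J(t) = -7 + 0 = -7)
u(k) = -2 + (-7 + k)/(2*k) (u(k) = -2 + (k - 7)/(k + k) = -2 + (-7 + k)/((2*k)) = -2 + (-7 + k)*(1/(2*k)) = -2 + (-7 + k)/(2*k))
(-48829 - 29670)/(d(u(12)) + 21269) = (-48829 - 29670)/(((½)*(-7 - 3*12)/12)² + 21269) = -78499/(((½)*(1/12)*(-7 - 36))² + 21269) = -78499/(((½)*(1/12)*(-43))² + 21269) = -78499/((-43/24)² + 21269) = -78499/(1849/576 + 21269) = -78499/12252793/576 = -78499*576/12252793 = -45215424/12252793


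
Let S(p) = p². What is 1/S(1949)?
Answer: 1/3798601 ≈ 2.6325e-7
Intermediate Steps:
1/S(1949) = 1/(1949²) = 1/3798601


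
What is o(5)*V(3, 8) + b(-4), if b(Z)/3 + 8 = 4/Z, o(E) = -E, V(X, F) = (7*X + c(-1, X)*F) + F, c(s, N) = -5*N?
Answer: 428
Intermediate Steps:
V(X, F) = F + 7*X - 5*F*X (V(X, F) = (7*X + (-5*X)*F) + F = (7*X - 5*F*X) + F = F + 7*X - 5*F*X)
b(Z) = -24 + 12/Z (b(Z) = -24 + 3*(4/Z) = -24 + 12/Z)
o(5)*V(3, 8) + b(-4) = (-1*5)*(8 + 7*3 - 5*8*3) + (-24 + 12/(-4)) = -5*(8 + 21 - 120) + (-24 + 12*(-¼)) = -5*(-91) + (-24 - 3) = 455 - 27 = 428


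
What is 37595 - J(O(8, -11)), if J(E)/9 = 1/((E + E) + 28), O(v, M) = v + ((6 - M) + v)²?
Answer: 48647921/1294 ≈ 37595.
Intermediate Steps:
O(v, M) = v + (6 + v - M)²
J(E) = 9/(28 + 2*E) (J(E) = 9/((E + E) + 28) = 9/(2*E + 28) = 9/(28 + 2*E))
37595 - J(O(8, -11)) = 37595 - 9/(2*(14 + (8 + (6 + 8 - 1*(-11))²))) = 37595 - 9/(2*(14 + (8 + (6 + 8 + 11)²))) = 37595 - 9/(2*(14 + (8 + 25²))) = 37595 - 9/(2*(14 + (8 + 625))) = 37595 - 9/(2*(14 + 633)) = 37595 - 9/(2*647) = 37595 - 1*9/1294 = 37595 - 9/1294 = 48647921/1294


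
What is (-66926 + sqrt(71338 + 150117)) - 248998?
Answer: -315924 + sqrt(221455) ≈ -3.1545e+5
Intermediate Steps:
(-66926 + sqrt(71338 + 150117)) - 248998 = (-66926 + sqrt(221455)) - 248998 = -315924 + sqrt(221455)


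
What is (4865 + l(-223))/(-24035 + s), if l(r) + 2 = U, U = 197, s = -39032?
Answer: -5060/63067 ≈ -0.080232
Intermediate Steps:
l(r) = 195 (l(r) = -2 + 197 = 195)
(4865 + l(-223))/(-24035 + s) = (4865 + 195)/(-24035 - 39032) = 5060/(-63067) = 5060*(-1/63067) = -5060/63067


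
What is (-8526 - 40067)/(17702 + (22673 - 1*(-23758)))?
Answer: -48593/64133 ≈ -0.75769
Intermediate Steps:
(-8526 - 40067)/(17702 + (22673 - 1*(-23758))) = -48593/(17702 + (22673 + 23758)) = -48593/(17702 + 46431) = -48593/64133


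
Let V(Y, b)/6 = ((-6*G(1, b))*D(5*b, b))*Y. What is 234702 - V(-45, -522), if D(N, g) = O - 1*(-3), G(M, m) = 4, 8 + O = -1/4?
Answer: 268722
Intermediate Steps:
O = -33/4 (O = -8 - 1/4 = -33/4 ≈ -8.2500)
D(N, g) = -21/4 (D(N, g) = -33/4 - 1*(-3) = -33/4 + 3 = -21/4)
V(Y, b) = 756*Y (V(Y, b) = 6*((-6*4*(-21/4))*Y) = 6*((-24*(-21/4))*Y) = 6*(126*Y) = 756*Y)
234702 - V(-45, -522) = 234702 - 756*(-45) = 234702 - 1*(-34020) = 234702 + 34020 = 268722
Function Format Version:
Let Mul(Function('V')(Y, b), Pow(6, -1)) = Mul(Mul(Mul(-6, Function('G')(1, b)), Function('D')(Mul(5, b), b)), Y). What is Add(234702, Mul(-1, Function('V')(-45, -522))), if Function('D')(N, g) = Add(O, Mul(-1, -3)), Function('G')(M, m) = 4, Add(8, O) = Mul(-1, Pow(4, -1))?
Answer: 268722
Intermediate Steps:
O = Rational(-33, 4) (O = Add(-8, Mul(-1, Pow(4, -1))) = Add(-8, Mul(-1, Rational(1, 4))) = Add(-8, Rational(-1, 4)) = Rational(-33, 4) ≈ -8.2500)
Function('D')(N, g) = Rational(-21, 4) (Function('D')(N, g) = Add(Rational(-33, 4), Mul(-1, -3)) = Add(Rational(-33, 4), 3) = Rational(-21, 4))
Function('V')(Y, b) = Mul(756, Y) (Function('V')(Y, b) = Mul(6, Mul(Mul(Mul(-6, 4), Rational(-21, 4)), Y)) = Mul(6, Mul(Mul(-24, Rational(-21, 4)), Y)) = Mul(6, Mul(126, Y)) = Mul(756, Y))
Add(234702, Mul(-1, Function('V')(-45, -522))) = Add(234702, Mul(-1, Mul(756, -45))) = Add(234702, Mul(-1, -34020)) = Add(234702, 34020) = 268722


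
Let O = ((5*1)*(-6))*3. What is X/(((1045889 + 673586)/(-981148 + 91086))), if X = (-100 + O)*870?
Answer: 5885089944/68779 ≈ 85565.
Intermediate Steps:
O = -90 (O = (5*(-6))*3 = -30*3 = -90)
X = -165300 (X = (-100 - 90)*870 = -190*870 = -165300)
X/(((1045889 + 673586)/(-981148 + 91086))) = -165300*(-981148 + 91086)/(1045889 + 673586) = -165300/(1719475/(-890062)) = -165300/(1719475*(-1/890062)) = -165300/(-1719475/890062) = -165300*(-890062/1719475) = 5885089944/68779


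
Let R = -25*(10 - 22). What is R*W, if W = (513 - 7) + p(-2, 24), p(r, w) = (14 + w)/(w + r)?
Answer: 1675500/11 ≈ 1.5232e+5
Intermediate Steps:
p(r, w) = (14 + w)/(r + w)
W = 5585/11 (W = (513 - 7) + (14 + 24)/(-2 + 24) = 506 + 38/22 = 506 + (1/22)*38 = 506 + 19/11 = 5585/11 ≈ 507.73)
R = 300 (R = -25*(-12) = 300)
R*W = 300*(5585/11) = 1675500/11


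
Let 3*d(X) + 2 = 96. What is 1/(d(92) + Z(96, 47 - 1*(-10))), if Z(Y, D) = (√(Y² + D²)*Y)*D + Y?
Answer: -573/1679565538558 + 36936*√1385/839782769279 ≈ 1.6365e-6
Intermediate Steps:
d(X) = 94/3 (d(X) = -⅔ + (⅓)*96 = -⅔ + 32 = 94/3)
Z(Y, D) = Y + D*Y*√(D² + Y²) (Z(Y, D) = (√(D² + Y²)*Y)*D + Y = (Y*√(D² + Y²))*D + Y = D*Y*√(D² + Y²) + Y = Y + D*Y*√(D² + Y²))
1/(d(92) + Z(96, 47 - 1*(-10))) = 1/(94/3 + 96*(1 + (47 - 1*(-10))*√((47 - 1*(-10))² + 96²))) = 1/(94/3 + 96*(1 + (47 + 10)*√((47 + 10)² + 9216))) = 1/(94/3 + 96*(1 + 57*√(57² + 9216))) = 1/(94/3 + 96*(1 + 57*√(3249 + 9216))) = 1/(94/3 + 96*(1 + 57*√12465)) = 1/(94/3 + 96*(1 + 57*(3*√1385))) = 1/(94/3 + 96*(1 + 171*√1385)) = 1/(94/3 + (96 + 16416*√1385)) = 1/(382/3 + 16416*√1385)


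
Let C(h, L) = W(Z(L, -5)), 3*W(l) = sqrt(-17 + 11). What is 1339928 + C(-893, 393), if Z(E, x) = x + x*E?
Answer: 1339928 + I*sqrt(6)/3 ≈ 1.3399e+6 + 0.8165*I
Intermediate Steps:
Z(E, x) = x + E*x
W(l) = I*sqrt(6)/3 (W(l) = sqrt(-17 + 11)/3 = sqrt(-6)/3 = (I*sqrt(6))/3 = I*sqrt(6)/3)
C(h, L) = I*sqrt(6)/3
1339928 + C(-893, 393) = 1339928 + I*sqrt(6)/3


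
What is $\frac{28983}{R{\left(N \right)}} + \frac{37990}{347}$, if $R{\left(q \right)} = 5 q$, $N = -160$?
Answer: $\frac{20334899}{277600} \approx 73.253$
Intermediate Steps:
$\frac{28983}{R{\left(N \right)}} + \frac{37990}{347} = \frac{28983}{5 \left(-160\right)} + \frac{37990}{347} = \frac{28983}{-800} + 37990 \cdot \frac{1}{347} = 28983 \left(- \frac{1}{800}\right) + \frac{37990}{347} = - \frac{28983}{800} + \frac{37990}{347} = \frac{20334899}{277600}$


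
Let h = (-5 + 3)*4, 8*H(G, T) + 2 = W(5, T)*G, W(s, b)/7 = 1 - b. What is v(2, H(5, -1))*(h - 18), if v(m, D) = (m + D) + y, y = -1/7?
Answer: -1885/7 ≈ -269.29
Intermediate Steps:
y = -⅐ (y = -1*⅐ = -⅐ ≈ -0.14286)
W(s, b) = 7 - 7*b (W(s, b) = 7*(1 - b) = 7 - 7*b)
H(G, T) = -¼ + G*(7 - 7*T)/8 (H(G, T) = -¼ + ((7 - 7*T)*G)/8 = -¼ + (G*(7 - 7*T))/8 = -¼ + G*(7 - 7*T)/8)
h = -8 (h = -2*4 = -8)
v(m, D) = -⅐ + D + m (v(m, D) = (m + D) - ⅐ = (D + m) - ⅐ = -⅐ + D + m)
v(2, H(5, -1))*(h - 18) = (-⅐ + (-¼ - 7/8*5*(-1 - 1)) + 2)*(-8 - 18) = (-⅐ + (-¼ - 7/8*5*(-2)) + 2)*(-26) = (-⅐ + (-¼ + 35/4) + 2)*(-26) = (-⅐ + 17/2 + 2)*(-26) = (145/14)*(-26) = -1885/7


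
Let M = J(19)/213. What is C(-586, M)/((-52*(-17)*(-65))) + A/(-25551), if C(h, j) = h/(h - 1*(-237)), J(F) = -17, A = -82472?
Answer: 48642369941/15070235310 ≈ 3.2277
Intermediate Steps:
M = -17/213 ≈ -0.079812
C(h, j) = h/(237 + h) (C(h, j) = h/(h + 237) = h/(237 + h))
C(-586, M)/((-52*(-17)*(-65))) + A/(-25551) = (-586/(237 - 586))/((-52*(-17)*(-65))) - 82472/(-25551) = (-586/(-349))/((884*(-65))) - 82472*(-1/25551) = -586*(-1/349)/(-57460) + 82472/25551 = (586/349)*(-1/57460) + 82472/25551 = -293/10026770 + 82472/25551 = 48642369941/15070235310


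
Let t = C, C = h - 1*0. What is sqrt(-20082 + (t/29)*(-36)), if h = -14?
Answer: I*sqrt(16874346)/29 ≈ 141.65*I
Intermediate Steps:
C = -14 (C = -14 - 1*0 = -14 + 0 = -14)
t = -14
sqrt(-20082 + (t/29)*(-36)) = sqrt(-20082 - 14/29*(-36)) = sqrt(-20082 + 504/29) = sqrt(-581874/29) = I*sqrt(16874346)/29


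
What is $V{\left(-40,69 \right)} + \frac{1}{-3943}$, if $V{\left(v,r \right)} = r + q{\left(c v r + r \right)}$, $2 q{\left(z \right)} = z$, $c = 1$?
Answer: $- \frac{10066481}{7886} \approx -1276.5$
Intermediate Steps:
$q{\left(z \right)} = \frac{z}{2}$
$V{\left(v,r \right)} = \frac{3 r}{2} + \frac{r v}{2}$ ($V{\left(v,r \right)} = r + \frac{1 v r + r}{2} = r + \frac{v r + r}{2} = r + \frac{r v + r}{2} = r + \frac{r + r v}{2} = r + \left(\frac{r}{2} + \frac{r v}{2}\right) = \frac{3 r}{2} + \frac{r v}{2}$)
$V{\left(-40,69 \right)} + \frac{1}{-3943} = \frac{1}{2} \cdot 69 \left(3 - 40\right) + \frac{1}{-3943} = \frac{1}{2} \cdot 69 \left(-37\right) - \frac{1}{3943} = - \frac{2553}{2} - \frac{1}{3943} = - \frac{10066481}{7886}$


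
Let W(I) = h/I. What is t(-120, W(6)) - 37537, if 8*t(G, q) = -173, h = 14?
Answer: -300469/8 ≈ -37559.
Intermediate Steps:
W(I) = 14/I
t(G, q) = -173/8 (t(G, q) = (1/8)*(-173) = -173/8)
t(-120, W(6)) - 37537 = -173/8 - 37537 = -300469/8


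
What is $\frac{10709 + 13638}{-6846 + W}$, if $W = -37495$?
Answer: $- \frac{24347}{44341} \approx -0.54909$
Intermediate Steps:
$\frac{10709 + 13638}{-6846 + W} = \frac{10709 + 13638}{-6846 - 37495} = \frac{24347}{-44341} = 24347 \left(- \frac{1}{44341}\right) = - \frac{24347}{44341}$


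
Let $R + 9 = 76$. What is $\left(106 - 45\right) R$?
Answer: $4087$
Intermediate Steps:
$R = 67$ ($R = -9 + 76 = 67$)
$\left(106 - 45\right) R = \left(106 - 45\right) 67 = 61 \cdot 67 = 4087$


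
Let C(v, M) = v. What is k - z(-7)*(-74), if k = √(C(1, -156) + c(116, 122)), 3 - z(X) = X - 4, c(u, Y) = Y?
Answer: 1036 + √123 ≈ 1047.1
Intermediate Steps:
z(X) = 7 - X (z(X) = 3 - (X - 4) = 3 - (-4 + X) = 3 + (4 - X) = 7 - X)
k = √123 (k = √(1 + 122) = √123 ≈ 11.091)
k - z(-7)*(-74) = √123 - (7 - 1*(-7))*(-74) = √123 - (7 + 7)*(-74) = √123 - 14*(-74) = √123 - 1*(-1036) = √123 + 1036 = 1036 + √123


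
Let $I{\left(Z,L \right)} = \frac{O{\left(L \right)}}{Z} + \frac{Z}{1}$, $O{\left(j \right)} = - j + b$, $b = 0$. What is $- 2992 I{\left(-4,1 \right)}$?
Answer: $11220$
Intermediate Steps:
$O{\left(j \right)} = - j$ ($O{\left(j \right)} = - j + 0 = - j$)
$I{\left(Z,L \right)} = Z - \frac{L}{Z}$ ($I{\left(Z,L \right)} = \frac{\left(-1\right) L}{Z} + \frac{Z}{1} = - \frac{L}{Z} + Z 1 = - \frac{L}{Z} + Z = Z - \frac{L}{Z}$)
$- 2992 I{\left(-4,1 \right)} = - 2992 \left(-4 - 1 \frac{1}{-4}\right) = - 2992 \left(-4 - 1 \left(- \frac{1}{4}\right)\right) = - 2992 \left(-4 + \frac{1}{4}\right) = \left(-2992\right) \left(- \frac{15}{4}\right) = 11220$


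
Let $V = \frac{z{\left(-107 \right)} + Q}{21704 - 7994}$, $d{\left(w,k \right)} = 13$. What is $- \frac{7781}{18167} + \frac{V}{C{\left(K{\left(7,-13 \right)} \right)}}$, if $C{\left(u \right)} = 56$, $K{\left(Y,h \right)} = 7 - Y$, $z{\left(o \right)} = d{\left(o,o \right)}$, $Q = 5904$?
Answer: $- \frac{5866446421}{13947895920} \approx -0.4206$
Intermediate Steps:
$z{\left(o \right)} = 13$
$V = \frac{5917}{13710}$ ($V = \frac{13 + 5904}{21704 - 7994} = \frac{5917}{13710} \approx 0.43158$)
$- \frac{7781}{18167} + \frac{V}{C{\left(K{\left(7,-13 \right)} \right)}} = - \frac{7781}{18167} + \frac{5917}{13710 \cdot 56} = \left(-7781\right) \frac{1}{18167} + \frac{5917}{13710} \cdot \frac{1}{56} = - \frac{7781}{18167} + \frac{5917}{767760} = - \frac{5866446421}{13947895920}$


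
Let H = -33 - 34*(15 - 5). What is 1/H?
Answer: -1/373 ≈ -0.0026810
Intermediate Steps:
H = -373 (H = -33 - 34*10 = -33 - 340 = -373)
1/H = 1/(-373) = -1/373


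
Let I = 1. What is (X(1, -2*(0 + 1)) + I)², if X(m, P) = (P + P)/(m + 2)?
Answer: ⅑ ≈ 0.11111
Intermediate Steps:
X(m, P) = 2*P/(2 + m) (X(m, P) = (2*P)/(2 + m) = 2*P/(2 + m))
(X(1, -2*(0 + 1)) + I)² = (2*(-2*(0 + 1))/(2 + 1) + 1)² = (2*(-2*1)/3 + 1)² = (2*(-2)*(⅓) + 1)² = (-4/3 + 1)² = (-⅓)² = ⅑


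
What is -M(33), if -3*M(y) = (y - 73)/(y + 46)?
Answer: -40/237 ≈ -0.16878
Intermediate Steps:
M(y) = -(-73 + y)/(3*(46 + y)) (M(y) = -(y - 73)/(3*(y + 46)) = -(-73 + y)/(3*(46 + y)))
-M(33) = -(73 - 1*33)/(3*(46 + 33)) = -(73 - 33)/(3*79) = -40/(3*79) = -1*40/237 = -40/237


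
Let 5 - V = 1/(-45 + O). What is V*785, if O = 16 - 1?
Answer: 23707/6 ≈ 3951.2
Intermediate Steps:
O = 15
V = 151/30 (V = 5 - 1/(-45 + 15) = 5 - 1/(-30) = 5 - 1*(-1/30) = 5 + 1/30 = 151/30 ≈ 5.0333)
V*785 = (151/30)*785 = 23707/6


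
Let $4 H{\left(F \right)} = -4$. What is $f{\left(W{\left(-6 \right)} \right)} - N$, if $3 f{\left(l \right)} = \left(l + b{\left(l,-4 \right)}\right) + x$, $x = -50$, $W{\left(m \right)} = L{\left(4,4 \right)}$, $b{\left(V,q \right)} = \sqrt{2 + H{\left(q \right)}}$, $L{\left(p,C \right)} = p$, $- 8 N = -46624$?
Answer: $-5843$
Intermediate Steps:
$N = 5828$ ($N = \left(- \frac{1}{8}\right) \left(-46624\right) = 5828$)
$H{\left(F \right)} = -1$ ($H{\left(F \right)} = \frac{1}{4} \left(-4\right) = -1$)
$b{\left(V,q \right)} = 1$ ($b{\left(V,q \right)} = \sqrt{2 - 1} = \sqrt{1} = 1$)
$W{\left(m \right)} = 4$
$f{\left(l \right)} = - \frac{49}{3} + \frac{l}{3}$ ($f{\left(l \right)} = \frac{\left(l + 1\right) - 50}{3} = \frac{\left(1 + l\right) - 50}{3} = \frac{-49 + l}{3} = - \frac{49}{3} + \frac{l}{3}$)
$f{\left(W{\left(-6 \right)} \right)} - N = \left(- \frac{49}{3} + \frac{1}{3} \cdot 4\right) - 5828 = \left(- \frac{49}{3} + \frac{4}{3}\right) - 5828 = -15 - 5828 = -5843$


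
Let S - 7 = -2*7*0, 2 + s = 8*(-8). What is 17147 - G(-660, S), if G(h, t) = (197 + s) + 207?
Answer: 16809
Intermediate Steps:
s = -66 (s = -2 + 8*(-8) = -2 - 64 = -66)
S = 7 (S = 7 - 2*7*0 = 7 - 14*0 = 7 + 0 = 7)
G(h, t) = 338 (G(h, t) = (197 - 66) + 207 = 131 + 207 = 338)
17147 - G(-660, S) = 17147 - 1*338 = 17147 - 338 = 16809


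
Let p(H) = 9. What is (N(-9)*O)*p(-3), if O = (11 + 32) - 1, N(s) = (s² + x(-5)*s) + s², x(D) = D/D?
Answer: 57834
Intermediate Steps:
x(D) = 1
N(s) = s + 2*s² (N(s) = (s² + 1*s) + s² = (s² + s) + s² = (s + s²) + s² = s + 2*s²)
O = 42 (O = 43 - 1 = 42)
(N(-9)*O)*p(-3) = (-9*(1 + 2*(-9))*42)*9 = (-9*(1 - 18)*42)*9 = (-9*(-17)*42)*9 = (153*42)*9 = 6426*9 = 57834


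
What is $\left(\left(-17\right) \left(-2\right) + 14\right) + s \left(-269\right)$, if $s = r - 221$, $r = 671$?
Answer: $-121002$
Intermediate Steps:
$s = 450$ ($s = 671 - 221 = 450$)
$\left(\left(-17\right) \left(-2\right) + 14\right) + s \left(-269\right) = \left(\left(-17\right) \left(-2\right) + 14\right) + 450 \left(-269\right) = \left(34 + 14\right) - 121050 = 48 - 121050 = -121002$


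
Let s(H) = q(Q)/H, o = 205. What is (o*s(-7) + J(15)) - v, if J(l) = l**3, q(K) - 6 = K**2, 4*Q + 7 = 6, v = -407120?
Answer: 45955555/112 ≈ 4.1032e+5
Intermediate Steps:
Q = -1/4 (Q = -7/4 + (1/4)*6 = -7/4 + 3/2 = -1/4 ≈ -0.25000)
q(K) = 6 + K**2
s(H) = 97/(16*H) (s(H) = (6 + (-1/4)**2)/H = (6 + 1/16)/H = 97/(16*H))
(o*s(-7) + J(15)) - v = (205*((97/16)/(-7)) + 15**3) - 1*(-407120) = (205*((97/16)*(-1/7)) + 3375) + 407120 = (205*(-97/112) + 3375) + 407120 = (-19885/112 + 3375) + 407120 = 358115/112 + 407120 = 45955555/112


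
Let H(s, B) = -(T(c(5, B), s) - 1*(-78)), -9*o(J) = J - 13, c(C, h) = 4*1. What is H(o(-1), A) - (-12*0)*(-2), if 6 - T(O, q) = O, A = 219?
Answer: -80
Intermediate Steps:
c(C, h) = 4
o(J) = 13/9 - J/9 (o(J) = -(J - 13)/9 = -(-13 + J)/9 = 13/9 - J/9)
T(O, q) = 6 - O
H(s, B) = -80 (H(s, B) = -((6 - 1*4) - 1*(-78)) = -((6 - 4) + 78) = -(2 + 78) = -1*80 = -80)
H(o(-1), A) - (-12*0)*(-2) = -80 - (-12*0)*(-2) = -80 - 0*(-2) = -80 - 1*0 = -80 + 0 = -80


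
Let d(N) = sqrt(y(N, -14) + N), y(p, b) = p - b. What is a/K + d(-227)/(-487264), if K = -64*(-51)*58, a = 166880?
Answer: 5215/5916 - I*sqrt(110)/243632 ≈ 0.88151 - 4.3049e-5*I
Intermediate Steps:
K = 189312 (K = 3264*58 = 189312)
d(N) = sqrt(14 + 2*N) (d(N) = sqrt((N - 1*(-14)) + N) = sqrt((N + 14) + N) = sqrt((14 + N) + N) = sqrt(14 + 2*N))
a/K + d(-227)/(-487264) = 166880/189312 + sqrt(14 + 2*(-227))/(-487264) = 166880*(1/189312) + sqrt(14 - 454)*(-1/487264) = 5215/5916 + sqrt(-440)*(-1/487264) = 5215/5916 + (2*I*sqrt(110))*(-1/487264) = 5215/5916 - I*sqrt(110)/243632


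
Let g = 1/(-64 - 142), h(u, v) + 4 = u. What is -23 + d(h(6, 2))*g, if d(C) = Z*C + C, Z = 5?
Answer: -2375/103 ≈ -23.058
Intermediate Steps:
h(u, v) = -4 + u
g = -1/206 (g = 1/(-206) = -1/206 ≈ -0.0048544)
d(C) = 6*C (d(C) = 5*C + C = 6*C)
-23 + d(h(6, 2))*g = -23 + (6*(-4 + 6))*(-1/206) = -23 + (6*2)*(-1/206) = -23 + 12*(-1/206) = -23 - 6/103 = -2375/103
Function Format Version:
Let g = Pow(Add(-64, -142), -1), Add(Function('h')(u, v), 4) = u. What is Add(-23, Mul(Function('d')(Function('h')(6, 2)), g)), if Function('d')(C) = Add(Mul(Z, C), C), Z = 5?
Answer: Rational(-2375, 103) ≈ -23.058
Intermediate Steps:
Function('h')(u, v) = Add(-4, u)
g = Rational(-1, 206) (g = Pow(-206, -1) = Rational(-1, 206) ≈ -0.0048544)
Function('d')(C) = Mul(6, C) (Function('d')(C) = Add(Mul(5, C), C) = Mul(6, C))
Add(-23, Mul(Function('d')(Function('h')(6, 2)), g)) = Add(-23, Mul(Mul(6, Add(-4, 6)), Rational(-1, 206))) = Add(-23, Mul(Mul(6, 2), Rational(-1, 206))) = Add(-23, Mul(12, Rational(-1, 206))) = Add(-23, Rational(-6, 103)) = Rational(-2375, 103)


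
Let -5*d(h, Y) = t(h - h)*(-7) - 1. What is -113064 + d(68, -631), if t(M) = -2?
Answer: -565333/5 ≈ -1.1307e+5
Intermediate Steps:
d(h, Y) = -13/5 (d(h, Y) = -(-2*(-7) - 1)/5 = -(14 - 1)/5 = -⅕*13 = -13/5)
-113064 + d(68, -631) = -113064 - 13/5 = -565333/5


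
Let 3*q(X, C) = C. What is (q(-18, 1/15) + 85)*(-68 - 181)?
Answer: -317558/15 ≈ -21171.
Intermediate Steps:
q(X, C) = C/3
(q(-18, 1/15) + 85)*(-68 - 181) = ((1/3)/15 + 85)*(-68 - 181) = ((1/3)*(1/15) + 85)*(-249) = (1/45 + 85)*(-249) = (3826/45)*(-249) = -317558/15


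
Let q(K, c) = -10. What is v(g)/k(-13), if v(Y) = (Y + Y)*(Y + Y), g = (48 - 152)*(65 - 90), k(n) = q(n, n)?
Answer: -2704000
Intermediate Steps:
k(n) = -10
g = 2600 (g = -104*(-25) = 2600)
v(Y) = 4*Y**2 (v(Y) = (2*Y)*(2*Y) = 4*Y**2)
v(g)/k(-13) = (4*2600**2)/(-10) = (4*6760000)*(-1/10) = 27040000*(-1/10) = -2704000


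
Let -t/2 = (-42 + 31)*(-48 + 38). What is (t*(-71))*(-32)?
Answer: -499840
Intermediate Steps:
t = -220 (t = -2*(-42 + 31)*(-48 + 38) = -(-22)*(-10) = -2*110 = -220)
(t*(-71))*(-32) = -220*(-71)*(-32) = 15620*(-32) = -499840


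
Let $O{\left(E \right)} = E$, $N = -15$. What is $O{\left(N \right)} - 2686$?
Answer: $-2701$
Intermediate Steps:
$O{\left(N \right)} - 2686 = -15 - 2686 = -2701$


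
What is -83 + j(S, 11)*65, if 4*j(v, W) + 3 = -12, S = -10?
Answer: -1307/4 ≈ -326.75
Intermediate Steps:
j(v, W) = -15/4 (j(v, W) = -¾ + (¼)*(-12) = -¾ - 3 = -15/4)
-83 + j(S, 11)*65 = -83 - 15/4*65 = -83 - 975/4 = -1307/4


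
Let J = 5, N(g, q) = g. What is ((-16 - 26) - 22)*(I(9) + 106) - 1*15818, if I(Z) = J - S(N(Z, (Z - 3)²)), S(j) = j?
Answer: -22346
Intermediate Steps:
I(Z) = 5 - Z
((-16 - 26) - 22)*(I(9) + 106) - 1*15818 = ((-16 - 26) - 22)*((5 - 1*9) + 106) - 1*15818 = (-42 - 22)*((5 - 9) + 106) - 15818 = -64*(-4 + 106) - 15818 = -64*102 - 15818 = -6528 - 15818 = -22346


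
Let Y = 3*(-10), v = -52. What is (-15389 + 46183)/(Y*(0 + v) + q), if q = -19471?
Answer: -30794/17911 ≈ -1.7193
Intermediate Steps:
Y = -30
(-15389 + 46183)/(Y*(0 + v) + q) = (-15389 + 46183)/(-30*(0 - 52) - 19471) = 30794/(-30*(-52) - 19471) = 30794/(1560 - 19471) = 30794/(-17911) = 30794*(-1/17911) = -30794/17911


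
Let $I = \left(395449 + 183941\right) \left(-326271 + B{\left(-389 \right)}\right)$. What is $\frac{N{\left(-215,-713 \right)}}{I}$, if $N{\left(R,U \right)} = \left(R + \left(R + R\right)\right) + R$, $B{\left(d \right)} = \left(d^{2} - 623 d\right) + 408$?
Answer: $- \frac{86}{3928553895} \approx -2.1891 \cdot 10^{-8}$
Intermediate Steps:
$B{\left(d \right)} = 408 + d^{2} - 623 d$
$N{\left(R,U \right)} = 4 R$ ($N{\left(R,U \right)} = \left(R + 2 R\right) + R = 3 R + R = 4 R$)
$I = 39285538950$ ($I = \left(395449 + 183941\right) \left(-326271 + \left(408 + \left(-389\right)^{2} - -242347\right)\right) = 579390 \left(-326271 + \left(408 + 151321 + 242347\right)\right) = 579390 \left(-326271 + 394076\right) = 579390 \cdot 67805 = 39285538950$)
$\frac{N{\left(-215,-713 \right)}}{I} = \frac{4 \left(-215\right)}{39285538950} = \left(-860\right) \frac{1}{39285538950} = - \frac{86}{3928553895}$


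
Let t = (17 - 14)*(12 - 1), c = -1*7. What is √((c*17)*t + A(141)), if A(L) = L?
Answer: I*√3786 ≈ 61.53*I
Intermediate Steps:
c = -7
t = 33 (t = 3*11 = 33)
√((c*17)*t + A(141)) = √(-7*17*33 + 141) = √(-119*33 + 141) = √(-3927 + 141) = √(-3786) = I*√3786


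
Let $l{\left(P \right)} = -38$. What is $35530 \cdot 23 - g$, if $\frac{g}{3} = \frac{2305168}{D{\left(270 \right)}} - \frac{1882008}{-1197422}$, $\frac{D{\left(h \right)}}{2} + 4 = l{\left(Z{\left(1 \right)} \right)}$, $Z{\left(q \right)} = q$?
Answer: $\frac{3769837093158}{4190977} \approx 8.9951 \cdot 10^{5}$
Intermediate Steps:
$D{\left(h \right)} = -84$ ($D{\left(h \right)} = -8 + 2 \left(-38\right) = -8 - 76 = -84$)
$g = - \frac{345012598528}{4190977}$ ($g = 3 \left(\frac{2305168}{-84} - \frac{1882008}{-1197422}\right) = 3 \left(2305168 \left(- \frac{1}{84}\right) - - \frac{941004}{598711}\right) = 3 \left(- \frac{576292}{21} + \frac{941004}{598711}\right) = 3 \left(- \frac{345012598528}{12572931}\right) = - \frac{345012598528}{4190977} \approx -82323.0$)
$35530 \cdot 23 - g = 35530 \cdot 23 - - \frac{345012598528}{4190977} = 817190 + \frac{345012598528}{4190977} = \frac{3769837093158}{4190977}$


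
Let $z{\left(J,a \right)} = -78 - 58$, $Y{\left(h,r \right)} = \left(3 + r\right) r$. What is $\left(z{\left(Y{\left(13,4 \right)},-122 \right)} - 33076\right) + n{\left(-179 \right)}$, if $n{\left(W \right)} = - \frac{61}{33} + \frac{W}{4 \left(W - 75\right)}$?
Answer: $- \frac{1113588005}{33528} \approx -33214.0$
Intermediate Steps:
$Y{\left(h,r \right)} = r \left(3 + r\right)$
$z{\left(J,a \right)} = -136$
$n{\left(W \right)} = - \frac{61}{33} + \frac{W}{-300 + 4 W}$ ($n{\left(W \right)} = \left(-61\right) \frac{1}{33} + \frac{W}{4 \left(-75 + W\right)} = - \frac{61}{33} + \frac{W}{-300 + 4 W}$)
$\left(z{\left(Y{\left(13,4 \right)},-122 \right)} - 33076\right) + n{\left(-179 \right)} = \left(-136 - 33076\right) + \frac{18300 - -37769}{132 \left(-75 - 179\right)} = -33212 + \frac{18300 + 37769}{132 \left(-254\right)} = -33212 + \frac{1}{132} \left(- \frac{1}{254}\right) 56069 = -33212 - \frac{56069}{33528} = - \frac{1113588005}{33528}$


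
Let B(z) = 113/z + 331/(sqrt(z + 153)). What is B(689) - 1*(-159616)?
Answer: 109975537/689 + 331*sqrt(842)/842 ≈ 1.5963e+5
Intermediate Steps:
B(z) = 113/z + 331/sqrt(153 + z) (B(z) = 113/z + 331/(sqrt(153 + z)) = 113/z + 331/sqrt(153 + z))
B(689) - 1*(-159616) = (113/689 + 331/sqrt(153 + 689)) - 1*(-159616) = (113*(1/689) + 331/sqrt(842)) + 159616 = (113/689 + 331*(sqrt(842)/842)) + 159616 = (113/689 + 331*sqrt(842)/842) + 159616 = 109975537/689 + 331*sqrt(842)/842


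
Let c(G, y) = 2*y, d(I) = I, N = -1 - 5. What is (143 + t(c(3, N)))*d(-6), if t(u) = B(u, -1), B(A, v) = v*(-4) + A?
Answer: -810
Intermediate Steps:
N = -6
B(A, v) = A - 4*v (B(A, v) = -4*v + A = A - 4*v)
t(u) = 4 + u (t(u) = u - 4*(-1) = u + 4 = 4 + u)
(143 + t(c(3, N)))*d(-6) = (143 + (4 + 2*(-6)))*(-6) = (143 + (4 - 12))*(-6) = (143 - 8)*(-6) = 135*(-6) = -810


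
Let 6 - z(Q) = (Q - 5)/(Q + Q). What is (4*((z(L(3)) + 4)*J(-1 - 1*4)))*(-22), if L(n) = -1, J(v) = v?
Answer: 3080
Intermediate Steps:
z(Q) = 6 - (-5 + Q)/(2*Q) (z(Q) = 6 - (Q - 5)/(Q + Q) = 6 - (-5 + Q)/(2*Q))
(4*((z(L(3)) + 4)*J(-1 - 1*4)))*(-22) = (4*(((½)*(5 + 11*(-1))/(-1) + 4)*(-1 - 1*4)))*(-22) = (4*(((½)*(-1)*(5 - 11) + 4)*(-1 - 4)))*(-22) = (4*(((½)*(-1)*(-6) + 4)*(-5)))*(-22) = (4*((3 + 4)*(-5)))*(-22) = (4*(7*(-5)))*(-22) = (4*(-35))*(-22) = -140*(-22) = 3080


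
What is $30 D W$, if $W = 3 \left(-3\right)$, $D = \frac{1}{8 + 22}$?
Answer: $-9$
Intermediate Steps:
$D = \frac{1}{30} \approx 0.033333$
$W = -9$
$30 D W = 30 \cdot \frac{1}{30} \left(-9\right) = 1 \left(-9\right) = -9$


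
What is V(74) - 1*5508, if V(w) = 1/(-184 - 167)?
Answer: -1933309/351 ≈ -5508.0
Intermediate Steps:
V(w) = -1/351 (V(w) = 1/(-351) = -1/351)
V(74) - 1*5508 = -1/351 - 1*5508 = -1/351 - 5508 = -1933309/351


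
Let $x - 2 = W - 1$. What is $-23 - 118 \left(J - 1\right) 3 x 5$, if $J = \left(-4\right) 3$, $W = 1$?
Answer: $45997$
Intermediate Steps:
$x = 2$ ($x = 2 + \left(1 - 1\right) = 2 + 0 = 2$)
$J = -12$
$-23 - 118 \left(J - 1\right) 3 x 5 = -23 - 118 \left(-12 - 1\right) 3 \cdot 2 \cdot 5 = -23 - 118 \left(- 13 \cdot 6 \cdot 5\right) = -23 - 118 \left(\left(-13\right) 30\right) = -23 - -46020 = -23 + 46020 = 45997$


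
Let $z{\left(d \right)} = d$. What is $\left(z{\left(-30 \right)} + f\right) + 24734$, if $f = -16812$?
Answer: $7892$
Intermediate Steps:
$\left(z{\left(-30 \right)} + f\right) + 24734 = \left(-30 - 16812\right) + 24734 = -16842 + 24734 = 7892$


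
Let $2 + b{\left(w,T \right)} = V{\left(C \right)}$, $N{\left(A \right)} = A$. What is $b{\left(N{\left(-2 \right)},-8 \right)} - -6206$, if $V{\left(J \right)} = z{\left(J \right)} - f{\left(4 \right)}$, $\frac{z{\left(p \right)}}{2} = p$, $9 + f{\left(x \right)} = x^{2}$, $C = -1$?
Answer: $6195$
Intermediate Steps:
$f{\left(x \right)} = -9 + x^{2}$
$z{\left(p \right)} = 2 p$
$V{\left(J \right)} = -7 + 2 J$ ($V{\left(J \right)} = 2 J - \left(-9 + 4^{2}\right) = 2 J - \left(-9 + 16\right) = 2 J - 7 = -7 + 2 J$)
$b{\left(w,T \right)} = -11$ ($b{\left(w,T \right)} = -2 + \left(-7 + 2 \left(-1\right)\right) = -2 - 9 = -11$)
$b{\left(N{\left(-2 \right)},-8 \right)} - -6206 = -11 - -6206 = -11 + 6206 = 6195$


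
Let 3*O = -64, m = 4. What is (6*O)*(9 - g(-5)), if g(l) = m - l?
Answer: 0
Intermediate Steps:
g(l) = 4 - l
O = -64/3 (O = (⅓)*(-64) = -64/3 ≈ -21.333)
(6*O)*(9 - g(-5)) = (6*(-64/3))*(9 - (4 - 1*(-5))) = -128*(9 - (4 + 5)) = -128*(9 - 1*9) = -128*(9 - 9) = -128*0 = 0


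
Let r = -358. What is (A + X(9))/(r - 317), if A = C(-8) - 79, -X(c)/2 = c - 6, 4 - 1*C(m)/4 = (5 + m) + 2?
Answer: 13/135 ≈ 0.096296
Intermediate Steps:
C(m) = -12 - 4*m (C(m) = 16 - 4*((5 + m) + 2) = 16 - 4*(7 + m) = 16 + (-28 - 4*m) = -12 - 4*m)
X(c) = 12 - 2*c (X(c) = -2*(c - 6) = -2*(-6 + c) = 12 - 2*c)
A = -59 (A = (-12 - 4*(-8)) - 79 = (-12 + 32) - 79 = 20 - 79 = -59)
(A + X(9))/(r - 317) = (-59 + (12 - 2*9))/(-358 - 317) = (-59 + (12 - 18))/(-675) = (-59 - 6)*(-1/675) = -65*(-1/675) = 13/135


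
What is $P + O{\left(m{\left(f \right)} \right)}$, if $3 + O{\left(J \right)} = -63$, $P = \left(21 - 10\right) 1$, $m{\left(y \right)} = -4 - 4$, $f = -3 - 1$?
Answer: $-55$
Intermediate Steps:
$f = -4$
$m{\left(y \right)} = -8$
$P = 11$ ($P = 11 \cdot 1 = 11$)
$O{\left(J \right)} = -66$ ($O{\left(J \right)} = -3 - 63 = -66$)
$P + O{\left(m{\left(f \right)} \right)} = 11 - 66 = -55$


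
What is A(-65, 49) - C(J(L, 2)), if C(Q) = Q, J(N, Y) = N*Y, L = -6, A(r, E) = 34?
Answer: 46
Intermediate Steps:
A(-65, 49) - C(J(L, 2)) = 34 - (-6)*2 = 34 - 1*(-12) = 34 + 12 = 46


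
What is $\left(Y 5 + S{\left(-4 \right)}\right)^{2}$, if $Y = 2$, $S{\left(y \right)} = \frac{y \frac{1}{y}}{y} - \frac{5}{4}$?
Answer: $\frac{289}{4} \approx 72.25$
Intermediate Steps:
$S{\left(y \right)} = - \frac{5}{4} + \frac{1}{y}$ ($S{\left(y \right)} = 1 \frac{1}{y} - \frac{5}{4} = \frac{1}{y} - \frac{5}{4} = - \frac{5}{4} + \frac{1}{y}$)
$\left(Y 5 + S{\left(-4 \right)}\right)^{2} = \left(2 \cdot 5 - \left(\frac{5}{4} - \frac{1}{-4}\right)\right)^{2} = \left(10 - \frac{3}{2}\right)^{2} = \left(\frac{17}{2}\right)^{2} = \frac{289}{4}$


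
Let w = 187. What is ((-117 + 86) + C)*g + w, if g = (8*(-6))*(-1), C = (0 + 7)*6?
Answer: 715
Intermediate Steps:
C = 42 (C = 7*6 = 42)
g = 48 (g = -48*(-1) = 48)
((-117 + 86) + C)*g + w = ((-117 + 86) + 42)*48 + 187 = (-31 + 42)*48 + 187 = 11*48 + 187 = 528 + 187 = 715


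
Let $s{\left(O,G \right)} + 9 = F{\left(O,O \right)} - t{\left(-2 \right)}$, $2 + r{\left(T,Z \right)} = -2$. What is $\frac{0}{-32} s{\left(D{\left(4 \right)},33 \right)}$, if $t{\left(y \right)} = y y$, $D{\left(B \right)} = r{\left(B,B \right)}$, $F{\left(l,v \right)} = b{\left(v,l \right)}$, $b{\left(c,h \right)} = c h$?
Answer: $0$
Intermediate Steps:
$F{\left(l,v \right)} = l v$ ($F{\left(l,v \right)} = v l = l v$)
$r{\left(T,Z \right)} = -4$ ($r{\left(T,Z \right)} = -2 - 2 = -4$)
$D{\left(B \right)} = -4$
$t{\left(y \right)} = y^{2}$
$s{\left(O,G \right)} = -13 + O^{2}$ ($s{\left(O,G \right)} = -9 + \left(O O - \left(-2\right)^{2}\right) = -9 + \left(O^{2} - 4\right) = -9 + \left(-4 + O^{2}\right) = -13 + O^{2}$)
$\frac{0}{-32} s{\left(D{\left(4 \right)},33 \right)} = \frac{0}{-32} \left(-13 + \left(-4\right)^{2}\right) = 0 \left(- \frac{1}{32}\right) \left(-13 + 16\right) = 0 \cdot 3 = 0$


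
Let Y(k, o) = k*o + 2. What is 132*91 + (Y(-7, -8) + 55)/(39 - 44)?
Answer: 59947/5 ≈ 11989.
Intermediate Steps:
Y(k, o) = 2 + k*o
132*91 + (Y(-7, -8) + 55)/(39 - 44) = 132*91 + ((2 - 7*(-8)) + 55)/(39 - 44) = 12012 + ((2 + 56) + 55)/(-5) = 12012 + (58 + 55)*(-⅕) = 12012 + 113*(-⅕) = 12012 - 113/5 = 59947/5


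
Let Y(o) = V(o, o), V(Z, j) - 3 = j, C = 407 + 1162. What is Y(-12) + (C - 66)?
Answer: 1494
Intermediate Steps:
C = 1569
V(Z, j) = 3 + j
Y(o) = 3 + o
Y(-12) + (C - 66) = (3 - 12) + (1569 - 66) = -9 + 1503 = 1494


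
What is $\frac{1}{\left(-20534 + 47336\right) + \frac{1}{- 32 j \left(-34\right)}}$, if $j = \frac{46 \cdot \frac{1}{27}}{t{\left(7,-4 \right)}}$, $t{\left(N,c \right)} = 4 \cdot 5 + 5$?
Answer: $\frac{50048}{1341387171} \approx 3.7311 \cdot 10^{-5}$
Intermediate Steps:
$t{\left(N,c \right)} = 25$ ($t{\left(N,c \right)} = 20 + 5 = 25$)
$j = \frac{46}{675}$ ($j = \frac{46 \cdot \frac{1}{27}}{25} = 46 \cdot \frac{1}{27} \cdot \frac{1}{25} = \frac{46}{27} \cdot \frac{1}{25} = \frac{46}{675} \approx 0.068148$)
$\frac{1}{\left(-20534 + 47336\right) + \frac{1}{- 32 j \left(-34\right)}} = \frac{1}{\left(-20534 + 47336\right) + \frac{1}{\left(-32\right) \frac{46}{675} \left(-34\right)}} = \frac{1}{26802 + \frac{1}{\left(- \frac{1472}{675}\right) \left(-34\right)}} = \frac{1}{26802 + \frac{1}{\frac{50048}{675}}} = \frac{1}{26802 + \frac{675}{50048}} = \frac{1}{\frac{1341387171}{50048}} = \frac{50048}{1341387171}$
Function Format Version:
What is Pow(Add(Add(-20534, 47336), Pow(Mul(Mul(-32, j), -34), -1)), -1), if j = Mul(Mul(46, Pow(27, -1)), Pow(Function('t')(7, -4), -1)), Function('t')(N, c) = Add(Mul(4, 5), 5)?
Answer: Rational(50048, 1341387171) ≈ 3.7311e-5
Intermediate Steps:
Function('t')(N, c) = 25 (Function('t')(N, c) = Add(20, 5) = 25)
j = Rational(46, 675) (j = Mul(Mul(46, Pow(27, -1)), Pow(25, -1)) = Mul(Mul(46, Rational(1, 27)), Rational(1, 25)) = Mul(Rational(46, 27), Rational(1, 25)) = Rational(46, 675) ≈ 0.068148)
Pow(Add(Add(-20534, 47336), Pow(Mul(Mul(-32, j), -34), -1)), -1) = Pow(Add(Add(-20534, 47336), Pow(Mul(Mul(-32, Rational(46, 675)), -34), -1)), -1) = Pow(Add(26802, Pow(Mul(Rational(-1472, 675), -34), -1)), -1) = Pow(Add(26802, Pow(Rational(50048, 675), -1)), -1) = Pow(Add(26802, Rational(675, 50048)), -1) = Pow(Rational(1341387171, 50048), -1) = Rational(50048, 1341387171)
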